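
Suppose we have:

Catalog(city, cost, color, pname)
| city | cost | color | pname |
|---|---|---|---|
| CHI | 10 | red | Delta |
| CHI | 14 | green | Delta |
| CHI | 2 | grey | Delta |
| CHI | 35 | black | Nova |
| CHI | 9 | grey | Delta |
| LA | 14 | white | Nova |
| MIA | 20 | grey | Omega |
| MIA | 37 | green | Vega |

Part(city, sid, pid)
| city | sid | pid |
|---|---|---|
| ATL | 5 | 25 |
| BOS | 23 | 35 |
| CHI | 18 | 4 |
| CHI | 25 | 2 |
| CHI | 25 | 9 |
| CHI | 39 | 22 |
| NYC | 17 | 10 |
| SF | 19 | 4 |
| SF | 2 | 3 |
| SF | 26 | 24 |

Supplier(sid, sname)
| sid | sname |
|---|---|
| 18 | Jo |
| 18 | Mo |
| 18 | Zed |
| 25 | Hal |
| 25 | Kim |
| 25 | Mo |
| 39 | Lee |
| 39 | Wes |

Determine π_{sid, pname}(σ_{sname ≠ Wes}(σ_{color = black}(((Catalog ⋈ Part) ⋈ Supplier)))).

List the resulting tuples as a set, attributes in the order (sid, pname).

Catalog ⋈ Part (natural join on city): {(CHI, 10, red, Delta, 18, 4), (CHI, 10, red, Delta, 25, 2), (CHI, 10, red, Delta, 25, 9), (CHI, 10, red, Delta, 39, 22), (CHI, 14, green, Delta, 18, 4), (CHI, 14, green, Delta, 25, 2), (CHI, 14, green, Delta, 25, 9), (CHI, 14, green, Delta, 39, 22), (CHI, 2, grey, Delta, 18, 4), (CHI, 2, grey, Delta, 25, 2), (CHI, 2, grey, Delta, 25, 9), (CHI, 2, grey, Delta, 39, 22), (CHI, 35, black, Nova, 18, 4), (CHI, 35, black, Nova, 25, 2), (CHI, 35, black, Nova, 25, 9), (CHI, 35, black, Nova, 39, 22), (CHI, 9, grey, Delta, 18, 4), (CHI, 9, grey, Delta, 25, 2), (CHI, 9, grey, Delta, 25, 9), (CHI, 9, grey, Delta, 39, 22)}
(Catalog ⋈ Part) ⋈ Supplier (natural join on sid): {(CHI, 10, red, Delta, 18, 4, Jo), (CHI, 10, red, Delta, 18, 4, Mo), (CHI, 10, red, Delta, 18, 4, Zed), (CHI, 10, red, Delta, 25, 2, Hal), (CHI, 10, red, Delta, 25, 2, Kim), (CHI, 10, red, Delta, 25, 2, Mo), (CHI, 10, red, Delta, 25, 9, Hal), (CHI, 10, red, Delta, 25, 9, Kim), (CHI, 10, red, Delta, 25, 9, Mo), (CHI, 10, red, Delta, 39, 22, Lee), (CHI, 10, red, Delta, 39, 22, Wes), (CHI, 14, green, Delta, 18, 4, Jo), (CHI, 14, green, Delta, 18, 4, Mo), (CHI, 14, green, Delta, 18, 4, Zed), (CHI, 14, green, Delta, 25, 2, Hal), (CHI, 14, green, Delta, 25, 2, Kim), (CHI, 14, green, Delta, 25, 2, Mo), (CHI, 14, green, Delta, 25, 9, Hal), (CHI, 14, green, Delta, 25, 9, Kim), (CHI, 14, green, Delta, 25, 9, Mo), (CHI, 14, green, Delta, 39, 22, Lee), (CHI, 14, green, Delta, 39, 22, Wes), (CHI, 2, grey, Delta, 18, 4, Jo), (CHI, 2, grey, Delta, 18, 4, Mo), (CHI, 2, grey, Delta, 18, 4, Zed), (CHI, 2, grey, Delta, 25, 2, Hal), (CHI, 2, grey, Delta, 25, 2, Kim), (CHI, 2, grey, Delta, 25, 2, Mo), (CHI, 2, grey, Delta, 25, 9, Hal), (CHI, 2, grey, Delta, 25, 9, Kim), (CHI, 2, grey, Delta, 25, 9, Mo), (CHI, 2, grey, Delta, 39, 22, Lee), (CHI, 2, grey, Delta, 39, 22, Wes), (CHI, 35, black, Nova, 18, 4, Jo), (CHI, 35, black, Nova, 18, 4, Mo), (CHI, 35, black, Nova, 18, 4, Zed), (CHI, 35, black, Nova, 25, 2, Hal), (CHI, 35, black, Nova, 25, 2, Kim), (CHI, 35, black, Nova, 25, 2, Mo), (CHI, 35, black, Nova, 25, 9, Hal), (CHI, 35, black, Nova, 25, 9, Kim), (CHI, 35, black, Nova, 25, 9, Mo), (CHI, 35, black, Nova, 39, 22, Lee), (CHI, 35, black, Nova, 39, 22, Wes), (CHI, 9, grey, Delta, 18, 4, Jo), (CHI, 9, grey, Delta, 18, 4, Mo), (CHI, 9, grey, Delta, 18, 4, Zed), (CHI, 9, grey, Delta, 25, 2, Hal), (CHI, 9, grey, Delta, 25, 2, Kim), (CHI, 9, grey, Delta, 25, 2, Mo), (CHI, 9, grey, Delta, 25, 9, Hal), (CHI, 9, grey, Delta, 25, 9, Kim), (CHI, 9, grey, Delta, 25, 9, Mo), (CHI, 9, grey, Delta, 39, 22, Lee), (CHI, 9, grey, Delta, 39, 22, Wes)}
σ[color = black]: keep tuples satisfying color = black → {(CHI, 35, black, Nova, 18, 4, Jo), (CHI, 35, black, Nova, 18, 4, Mo), (CHI, 35, black, Nova, 18, 4, Zed), (CHI, 35, black, Nova, 25, 2, Hal), (CHI, 35, black, Nova, 25, 2, Kim), (CHI, 35, black, Nova, 25, 2, Mo), (CHI, 35, black, Nova, 25, 9, Hal), (CHI, 35, black, Nova, 25, 9, Kim), (CHI, 35, black, Nova, 25, 9, Mo), (CHI, 35, black, Nova, 39, 22, Lee), (CHI, 35, black, Nova, 39, 22, Wes)}
σ[sname ≠ Wes]: keep tuples satisfying sname ≠ Wes → {(CHI, 35, black, Nova, 18, 4, Jo), (CHI, 35, black, Nova, 18, 4, Mo), (CHI, 35, black, Nova, 18, 4, Zed), (CHI, 35, black, Nova, 25, 2, Hal), (CHI, 35, black, Nova, 25, 2, Kim), (CHI, 35, black, Nova, 25, 2, Mo), (CHI, 35, black, Nova, 25, 9, Hal), (CHI, 35, black, Nova, 25, 9, Kim), (CHI, 35, black, Nova, 25, 9, Mo), (CHI, 35, black, Nova, 39, 22, Lee)}
Projecting to sid, pname (7 duplicate(s) eliminated): {(18, Nova), (25, Nova), (39, Nova)}

{(18, Nova), (25, Nova), (39, Nova)}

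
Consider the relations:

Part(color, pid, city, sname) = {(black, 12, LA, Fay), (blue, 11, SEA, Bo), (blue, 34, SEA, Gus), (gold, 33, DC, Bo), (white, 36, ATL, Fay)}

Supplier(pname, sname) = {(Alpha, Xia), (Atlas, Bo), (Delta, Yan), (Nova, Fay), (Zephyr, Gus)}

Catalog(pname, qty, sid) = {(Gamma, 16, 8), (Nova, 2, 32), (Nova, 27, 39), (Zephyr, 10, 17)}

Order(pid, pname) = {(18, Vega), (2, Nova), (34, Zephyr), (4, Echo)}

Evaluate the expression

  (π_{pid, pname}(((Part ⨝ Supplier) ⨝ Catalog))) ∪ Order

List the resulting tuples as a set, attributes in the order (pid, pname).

Joining Part and Supplier on sname yields {(black, 12, LA, Fay, Nova), (blue, 11, SEA, Bo, Atlas), (blue, 34, SEA, Gus, Zephyr), (gold, 33, DC, Bo, Atlas), (white, 36, ATL, Fay, Nova)}.
Joining (Part ⨝ Supplier) and Catalog on pname yields {(black, 12, LA, Fay, Nova, 2, 32), (black, 12, LA, Fay, Nova, 27, 39), (blue, 34, SEA, Gus, Zephyr, 10, 17), (white, 36, ATL, Fay, Nova, 2, 32), (white, 36, ATL, Fay, Nova, 27, 39)}.
π_{pid, pname} gives {(12, Nova), (34, Zephyr), (36, Nova)} (2 duplicate(s) eliminated).
Union: {(12, Nova), (34, Zephyr), (36, Nova)} with {(18, Vega), (2, Nova), (34, Zephyr), (4, Echo)} → {(12, Nova), (18, Vega), (2, Nova), (34, Zephyr), (36, Nova), (4, Echo)}

{(12, Nova), (18, Vega), (2, Nova), (34, Zephyr), (36, Nova), (4, Echo)}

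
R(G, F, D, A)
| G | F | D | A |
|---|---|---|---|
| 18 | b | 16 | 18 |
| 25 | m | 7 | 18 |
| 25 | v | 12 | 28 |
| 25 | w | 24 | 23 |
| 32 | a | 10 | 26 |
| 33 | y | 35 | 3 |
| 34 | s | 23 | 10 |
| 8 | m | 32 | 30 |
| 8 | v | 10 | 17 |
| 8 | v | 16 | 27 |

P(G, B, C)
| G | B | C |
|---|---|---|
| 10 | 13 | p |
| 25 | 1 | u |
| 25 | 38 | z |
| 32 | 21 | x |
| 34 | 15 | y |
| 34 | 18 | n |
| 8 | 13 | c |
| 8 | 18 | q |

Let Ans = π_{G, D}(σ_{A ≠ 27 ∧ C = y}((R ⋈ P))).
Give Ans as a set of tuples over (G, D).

R ⋈ P (natural join on G): {(25, m, 7, 18, 1, u), (25, m, 7, 18, 38, z), (25, v, 12, 28, 1, u), (25, v, 12, 28, 38, z), (25, w, 24, 23, 1, u), (25, w, 24, 23, 38, z), (32, a, 10, 26, 21, x), (34, s, 23, 10, 15, y), (34, s, 23, 10, 18, n), (8, m, 32, 30, 13, c), (8, m, 32, 30, 18, q), (8, v, 10, 17, 13, c), (8, v, 10, 17, 18, q), (8, v, 16, 27, 13, c), (8, v, 16, 27, 18, q)}
σ[A ≠ 27 ∧ C = y]: keep tuples satisfying A ≠ 27 ∧ C = y → {(34, s, 23, 10, 15, y)}
Keep only column(s) G, D: {(34, 23)}

{(34, 23)}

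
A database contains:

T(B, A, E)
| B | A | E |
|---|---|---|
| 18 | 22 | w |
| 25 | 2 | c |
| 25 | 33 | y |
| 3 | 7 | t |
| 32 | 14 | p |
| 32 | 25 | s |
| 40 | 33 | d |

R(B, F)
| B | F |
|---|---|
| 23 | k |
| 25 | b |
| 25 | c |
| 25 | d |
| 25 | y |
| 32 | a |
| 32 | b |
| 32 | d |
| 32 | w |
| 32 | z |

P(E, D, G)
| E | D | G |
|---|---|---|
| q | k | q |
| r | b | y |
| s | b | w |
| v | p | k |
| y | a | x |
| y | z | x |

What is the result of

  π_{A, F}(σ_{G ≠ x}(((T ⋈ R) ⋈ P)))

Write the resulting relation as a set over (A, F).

{(25, a), (25, b), (25, d), (25, w), (25, z)}

T ⋈ R (natural join on B): {(25, 2, c, b), (25, 2, c, c), (25, 2, c, d), (25, 2, c, y), (25, 33, y, b), (25, 33, y, c), (25, 33, y, d), (25, 33, y, y), (32, 14, p, a), (32, 14, p, b), (32, 14, p, d), (32, 14, p, w), (32, 14, p, z), (32, 25, s, a), (32, 25, s, b), (32, 25, s, d), (32, 25, s, w), (32, 25, s, z)}
(T ⋈ R) ⋈ P (natural join on E): {(25, 33, y, b, a, x), (25, 33, y, b, z, x), (25, 33, y, c, a, x), (25, 33, y, c, z, x), (25, 33, y, d, a, x), (25, 33, y, d, z, x), (25, 33, y, y, a, x), (25, 33, y, y, z, x), (32, 25, s, a, b, w), (32, 25, s, b, b, w), (32, 25, s, d, b, w), (32, 25, s, w, b, w), (32, 25, s, z, b, w)}
Selection G ≠ x: {(32, 25, s, a, b, w), (32, 25, s, b, b, w), (32, 25, s, d, b, w), (32, 25, s, w, b, w), (32, 25, s, z, b, w)}
π_{A, F} gives {(25, a), (25, b), (25, d), (25, w), (25, z)}.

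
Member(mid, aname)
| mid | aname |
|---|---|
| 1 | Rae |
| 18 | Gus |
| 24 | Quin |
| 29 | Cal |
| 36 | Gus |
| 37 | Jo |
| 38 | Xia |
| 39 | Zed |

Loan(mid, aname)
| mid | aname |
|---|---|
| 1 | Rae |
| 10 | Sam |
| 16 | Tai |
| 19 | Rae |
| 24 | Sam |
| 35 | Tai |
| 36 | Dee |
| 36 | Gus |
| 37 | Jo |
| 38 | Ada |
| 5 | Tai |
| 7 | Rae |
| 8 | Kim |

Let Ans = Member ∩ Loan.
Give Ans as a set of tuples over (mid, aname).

{(1, Rae), (36, Gus), (37, Jo)}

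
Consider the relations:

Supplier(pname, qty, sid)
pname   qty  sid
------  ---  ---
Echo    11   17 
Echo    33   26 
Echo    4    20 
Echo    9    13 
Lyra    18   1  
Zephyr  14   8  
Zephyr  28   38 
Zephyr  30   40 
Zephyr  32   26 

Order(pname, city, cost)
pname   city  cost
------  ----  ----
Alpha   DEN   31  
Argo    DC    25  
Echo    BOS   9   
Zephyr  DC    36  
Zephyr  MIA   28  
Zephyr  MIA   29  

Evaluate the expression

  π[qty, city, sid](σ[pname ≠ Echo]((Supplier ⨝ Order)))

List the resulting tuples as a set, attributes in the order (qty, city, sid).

{(14, DC, 8), (14, MIA, 8), (28, DC, 38), (28, MIA, 38), (30, DC, 40), (30, MIA, 40), (32, DC, 26), (32, MIA, 26)}

Natural join on pname: {(Echo, 11, 17, BOS, 9), (Echo, 33, 26, BOS, 9), (Echo, 4, 20, BOS, 9), (Echo, 9, 13, BOS, 9), (Zephyr, 14, 8, DC, 36), (Zephyr, 14, 8, MIA, 28), (Zephyr, 14, 8, MIA, 29), (Zephyr, 28, 38, DC, 36), (Zephyr, 28, 38, MIA, 28), (Zephyr, 28, 38, MIA, 29), (Zephyr, 30, 40, DC, 36), (Zephyr, 30, 40, MIA, 28), (Zephyr, 30, 40, MIA, 29), (Zephyr, 32, 26, DC, 36), (Zephyr, 32, 26, MIA, 28), (Zephyr, 32, 26, MIA, 29)}
Selection pname ≠ Echo: {(Zephyr, 14, 8, DC, 36), (Zephyr, 14, 8, MIA, 28), (Zephyr, 14, 8, MIA, 29), (Zephyr, 28, 38, DC, 36), (Zephyr, 28, 38, MIA, 28), (Zephyr, 28, 38, MIA, 29), (Zephyr, 30, 40, DC, 36), (Zephyr, 30, 40, MIA, 28), (Zephyr, 30, 40, MIA, 29), (Zephyr, 32, 26, DC, 36), (Zephyr, 32, 26, MIA, 28), (Zephyr, 32, 26, MIA, 29)}
π_{qty, city, sid} gives {(14, DC, 8), (14, MIA, 8), (28, DC, 38), (28, MIA, 38), (30, DC, 40), (30, MIA, 40), (32, DC, 26), (32, MIA, 26)} (4 duplicate(s) eliminated).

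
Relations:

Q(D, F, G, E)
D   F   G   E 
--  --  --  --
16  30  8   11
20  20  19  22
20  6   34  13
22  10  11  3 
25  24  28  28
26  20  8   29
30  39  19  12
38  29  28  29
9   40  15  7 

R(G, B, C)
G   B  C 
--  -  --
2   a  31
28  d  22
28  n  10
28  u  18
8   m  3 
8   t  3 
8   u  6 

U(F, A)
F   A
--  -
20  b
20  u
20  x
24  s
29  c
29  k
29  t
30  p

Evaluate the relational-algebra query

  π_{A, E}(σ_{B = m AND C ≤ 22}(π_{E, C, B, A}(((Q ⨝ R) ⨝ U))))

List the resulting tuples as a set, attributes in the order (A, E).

Joining Q and R on G yields {(16, 30, 8, 11, m, 3), (16, 30, 8, 11, t, 3), (16, 30, 8, 11, u, 6), (25, 24, 28, 28, d, 22), (25, 24, 28, 28, n, 10), (25, 24, 28, 28, u, 18), (26, 20, 8, 29, m, 3), (26, 20, 8, 29, t, 3), (26, 20, 8, 29, u, 6), (38, 29, 28, 29, d, 22), (38, 29, 28, 29, n, 10), (38, 29, 28, 29, u, 18)}.
Joining (Q ⨝ R) and U on F yields {(16, 30, 8, 11, m, 3, p), (16, 30, 8, 11, t, 3, p), (16, 30, 8, 11, u, 6, p), (25, 24, 28, 28, d, 22, s), (25, 24, 28, 28, n, 10, s), (25, 24, 28, 28, u, 18, s), (26, 20, 8, 29, m, 3, b), (26, 20, 8, 29, m, 3, u), (26, 20, 8, 29, m, 3, x), (26, 20, 8, 29, t, 3, b), (26, 20, 8, 29, t, 3, u), (26, 20, 8, 29, t, 3, x), (26, 20, 8, 29, u, 6, b), (26, 20, 8, 29, u, 6, u), (26, 20, 8, 29, u, 6, x), (38, 29, 28, 29, d, 22, c), (38, 29, 28, 29, d, 22, k), (38, 29, 28, 29, d, 22, t), (38, 29, 28, 29, n, 10, c), (38, 29, 28, 29, n, 10, k), (38, 29, 28, 29, n, 10, t), (38, 29, 28, 29, u, 18, c), (38, 29, 28, 29, u, 18, k), (38, 29, 28, 29, u, 18, t)}.
π_{E, C, B, A} gives {(11, 3, m, p), (11, 3, t, p), (11, 6, u, p), (28, 10, n, s), (28, 18, u, s), (28, 22, d, s), (29, 10, n, c), (29, 10, n, k), (29, 10, n, t), (29, 18, u, c), (29, 18, u, k), (29, 18, u, t), (29, 22, d, c), (29, 22, d, k), (29, 22, d, t), (29, 3, m, b), (29, 3, m, u), (29, 3, m, x), (29, 3, t, b), (29, 3, t, u), (29, 3, t, x), (29, 6, u, b), (29, 6, u, u), (29, 6, u, x)}.
Selection B = m AND C ≤ 22: {(11, 3, m, p), (29, 3, m, b), (29, 3, m, u), (29, 3, m, x)}
π_{A, E} gives {(b, 29), (p, 11), (u, 29), (x, 29)}.

{(b, 29), (p, 11), (u, 29), (x, 29)}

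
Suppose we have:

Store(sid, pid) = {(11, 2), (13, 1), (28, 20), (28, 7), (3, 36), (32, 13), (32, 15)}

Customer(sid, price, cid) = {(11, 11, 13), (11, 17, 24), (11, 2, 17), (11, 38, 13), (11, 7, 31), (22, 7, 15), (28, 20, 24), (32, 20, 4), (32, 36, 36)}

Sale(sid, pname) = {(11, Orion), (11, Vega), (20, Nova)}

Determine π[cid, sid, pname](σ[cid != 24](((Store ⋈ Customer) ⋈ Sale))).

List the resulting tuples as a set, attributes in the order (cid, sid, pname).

Store ⋈ Customer (natural join on sid): {(11, 2, 11, 13), (11, 2, 17, 24), (11, 2, 2, 17), (11, 2, 38, 13), (11, 2, 7, 31), (28, 20, 20, 24), (28, 7, 20, 24), (32, 13, 20, 4), (32, 13, 36, 36), (32, 15, 20, 4), (32, 15, 36, 36)}
(Store ⋈ Customer) ⋈ Sale (natural join on sid): {(11, 2, 11, 13, Orion), (11, 2, 11, 13, Vega), (11, 2, 17, 24, Orion), (11, 2, 17, 24, Vega), (11, 2, 2, 17, Orion), (11, 2, 2, 17, Vega), (11, 2, 38, 13, Orion), (11, 2, 38, 13, Vega), (11, 2, 7, 31, Orion), (11, 2, 7, 31, Vega)}
Filtering on cid != 24 leaves {(11, 2, 11, 13, Orion), (11, 2, 11, 13, Vega), (11, 2, 2, 17, Orion), (11, 2, 2, 17, Vega), (11, 2, 38, 13, Orion), (11, 2, 38, 13, Vega), (11, 2, 7, 31, Orion), (11, 2, 7, 31, Vega)}.
Keep only column(s) cid, sid, pname (2 duplicate(s) eliminated): {(13, 11, Orion), (13, 11, Vega), (17, 11, Orion), (17, 11, Vega), (31, 11, Orion), (31, 11, Vega)}

{(13, 11, Orion), (13, 11, Vega), (17, 11, Orion), (17, 11, Vega), (31, 11, Orion), (31, 11, Vega)}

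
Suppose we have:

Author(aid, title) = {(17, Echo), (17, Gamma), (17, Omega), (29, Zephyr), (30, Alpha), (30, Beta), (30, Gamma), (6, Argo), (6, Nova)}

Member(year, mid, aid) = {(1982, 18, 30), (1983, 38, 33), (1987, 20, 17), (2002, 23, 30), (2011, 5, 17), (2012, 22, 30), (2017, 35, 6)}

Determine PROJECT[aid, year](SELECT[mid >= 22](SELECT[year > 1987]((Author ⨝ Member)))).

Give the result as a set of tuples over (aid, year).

{(30, 2002), (30, 2012), (6, 2017)}

Natural join on aid: {(17, Echo, 1987, 20), (17, Echo, 2011, 5), (17, Gamma, 1987, 20), (17, Gamma, 2011, 5), (17, Omega, 1987, 20), (17, Omega, 2011, 5), (30, Alpha, 1982, 18), (30, Alpha, 2002, 23), (30, Alpha, 2012, 22), (30, Beta, 1982, 18), (30, Beta, 2002, 23), (30, Beta, 2012, 22), (30, Gamma, 1982, 18), (30, Gamma, 2002, 23), (30, Gamma, 2012, 22), (6, Argo, 2017, 35), (6, Nova, 2017, 35)}
Apply σ_{year > 1987}; surviving tuples: {(17, Echo, 2011, 5), (17, Gamma, 2011, 5), (17, Omega, 2011, 5), (30, Alpha, 2002, 23), (30, Alpha, 2012, 22), (30, Beta, 2002, 23), (30, Beta, 2012, 22), (30, Gamma, 2002, 23), (30, Gamma, 2012, 22), (6, Argo, 2017, 35), (6, Nova, 2017, 35)}
Apply σ_{mid >= 22}; surviving tuples: {(30, Alpha, 2002, 23), (30, Alpha, 2012, 22), (30, Beta, 2002, 23), (30, Beta, 2012, 22), (30, Gamma, 2002, 23), (30, Gamma, 2012, 22), (6, Argo, 2017, 35), (6, Nova, 2017, 35)}
π_{aid, year} gives {(30, 2002), (30, 2012), (6, 2017)} (5 duplicate(s) eliminated).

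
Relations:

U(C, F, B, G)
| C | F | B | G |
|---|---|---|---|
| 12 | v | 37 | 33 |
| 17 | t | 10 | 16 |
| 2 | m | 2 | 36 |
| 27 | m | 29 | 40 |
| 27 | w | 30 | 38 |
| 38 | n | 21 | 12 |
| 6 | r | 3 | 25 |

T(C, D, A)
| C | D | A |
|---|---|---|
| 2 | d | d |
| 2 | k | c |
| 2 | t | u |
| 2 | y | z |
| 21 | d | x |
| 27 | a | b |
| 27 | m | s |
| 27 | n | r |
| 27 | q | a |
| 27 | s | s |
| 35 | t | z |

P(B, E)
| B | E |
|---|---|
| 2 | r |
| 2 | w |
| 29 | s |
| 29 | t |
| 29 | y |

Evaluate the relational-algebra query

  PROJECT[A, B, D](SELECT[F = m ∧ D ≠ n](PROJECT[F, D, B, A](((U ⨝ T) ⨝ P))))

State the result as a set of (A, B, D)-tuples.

{(a, 29, q), (b, 29, a), (c, 2, k), (d, 2, d), (s, 29, m), (s, 29, s), (u, 2, t), (z, 2, y)}

Natural join on C: {(2, m, 2, 36, d, d), (2, m, 2, 36, k, c), (2, m, 2, 36, t, u), (2, m, 2, 36, y, z), (27, m, 29, 40, a, b), (27, m, 29, 40, m, s), (27, m, 29, 40, n, r), (27, m, 29, 40, q, a), (27, m, 29, 40, s, s), (27, w, 30, 38, a, b), (27, w, 30, 38, m, s), (27, w, 30, 38, n, r), (27, w, 30, 38, q, a), (27, w, 30, 38, s, s)}
Natural join on B: {(2, m, 2, 36, d, d, r), (2, m, 2, 36, d, d, w), (2, m, 2, 36, k, c, r), (2, m, 2, 36, k, c, w), (2, m, 2, 36, t, u, r), (2, m, 2, 36, t, u, w), (2, m, 2, 36, y, z, r), (2, m, 2, 36, y, z, w), (27, m, 29, 40, a, b, s), (27, m, 29, 40, a, b, t), (27, m, 29, 40, a, b, y), (27, m, 29, 40, m, s, s), (27, m, 29, 40, m, s, t), (27, m, 29, 40, m, s, y), (27, m, 29, 40, n, r, s), (27, m, 29, 40, n, r, t), (27, m, 29, 40, n, r, y), (27, m, 29, 40, q, a, s), (27, m, 29, 40, q, a, t), (27, m, 29, 40, q, a, y), (27, m, 29, 40, s, s, s), (27, m, 29, 40, s, s, t), (27, m, 29, 40, s, s, y)}
π[F, D, B, A]: project onto (F, D, B, A) (14 duplicate(s) eliminated) → {(m, a, 29, b), (m, d, 2, d), (m, k, 2, c), (m, m, 29, s), (m, n, 29, r), (m, q, 29, a), (m, s, 29, s), (m, t, 2, u), (m, y, 2, z)}
Selection F = m ∧ D ≠ n: {(m, a, 29, b), (m, d, 2, d), (m, k, 2, c), (m, m, 29, s), (m, q, 29, a), (m, s, 29, s), (m, t, 2, u), (m, y, 2, z)}
π[A, B, D]: project onto (A, B, D) → {(a, 29, q), (b, 29, a), (c, 2, k), (d, 2, d), (s, 29, m), (s, 29, s), (u, 2, t), (z, 2, y)}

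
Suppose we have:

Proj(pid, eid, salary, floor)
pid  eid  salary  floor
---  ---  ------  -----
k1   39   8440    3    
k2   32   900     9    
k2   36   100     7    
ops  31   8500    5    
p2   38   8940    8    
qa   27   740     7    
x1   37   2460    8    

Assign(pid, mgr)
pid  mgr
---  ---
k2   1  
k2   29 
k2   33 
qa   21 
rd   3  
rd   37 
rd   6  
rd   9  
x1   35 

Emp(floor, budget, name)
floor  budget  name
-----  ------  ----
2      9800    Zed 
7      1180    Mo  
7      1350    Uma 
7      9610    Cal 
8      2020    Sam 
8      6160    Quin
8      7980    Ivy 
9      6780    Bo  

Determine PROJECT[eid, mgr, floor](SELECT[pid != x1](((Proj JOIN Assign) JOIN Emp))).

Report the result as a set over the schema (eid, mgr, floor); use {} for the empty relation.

{(27, 21, 7), (32, 1, 9), (32, 29, 9), (32, 33, 9), (36, 1, 7), (36, 29, 7), (36, 33, 7)}

Natural join on pid: {(k2, 32, 900, 9, 1), (k2, 32, 900, 9, 29), (k2, 32, 900, 9, 33), (k2, 36, 100, 7, 1), (k2, 36, 100, 7, 29), (k2, 36, 100, 7, 33), (qa, 27, 740, 7, 21), (x1, 37, 2460, 8, 35)}
Natural join on floor: {(k2, 32, 900, 9, 1, 6780, Bo), (k2, 32, 900, 9, 29, 6780, Bo), (k2, 32, 900, 9, 33, 6780, Bo), (k2, 36, 100, 7, 1, 1180, Mo), (k2, 36, 100, 7, 1, 1350, Uma), (k2, 36, 100, 7, 1, 9610, Cal), (k2, 36, 100, 7, 29, 1180, Mo), (k2, 36, 100, 7, 29, 1350, Uma), (k2, 36, 100, 7, 29, 9610, Cal), (k2, 36, 100, 7, 33, 1180, Mo), (k2, 36, 100, 7, 33, 1350, Uma), (k2, 36, 100, 7, 33, 9610, Cal), (qa, 27, 740, 7, 21, 1180, Mo), (qa, 27, 740, 7, 21, 1350, Uma), (qa, 27, 740, 7, 21, 9610, Cal), (x1, 37, 2460, 8, 35, 2020, Sam), (x1, 37, 2460, 8, 35, 6160, Quin), (x1, 37, 2460, 8, 35, 7980, Ivy)}
σ[pid != x1]: keep tuples satisfying pid != x1 → {(k2, 32, 900, 9, 1, 6780, Bo), (k2, 32, 900, 9, 29, 6780, Bo), (k2, 32, 900, 9, 33, 6780, Bo), (k2, 36, 100, 7, 1, 1180, Mo), (k2, 36, 100, 7, 1, 1350, Uma), (k2, 36, 100, 7, 1, 9610, Cal), (k2, 36, 100, 7, 29, 1180, Mo), (k2, 36, 100, 7, 29, 1350, Uma), (k2, 36, 100, 7, 29, 9610, Cal), (k2, 36, 100, 7, 33, 1180, Mo), (k2, 36, 100, 7, 33, 1350, Uma), (k2, 36, 100, 7, 33, 9610, Cal), (qa, 27, 740, 7, 21, 1180, Mo), (qa, 27, 740, 7, 21, 1350, Uma), (qa, 27, 740, 7, 21, 9610, Cal)}
Keep only column(s) eid, mgr, floor (8 duplicate(s) eliminated): {(27, 21, 7), (32, 1, 9), (32, 29, 9), (32, 33, 9), (36, 1, 7), (36, 29, 7), (36, 33, 7)}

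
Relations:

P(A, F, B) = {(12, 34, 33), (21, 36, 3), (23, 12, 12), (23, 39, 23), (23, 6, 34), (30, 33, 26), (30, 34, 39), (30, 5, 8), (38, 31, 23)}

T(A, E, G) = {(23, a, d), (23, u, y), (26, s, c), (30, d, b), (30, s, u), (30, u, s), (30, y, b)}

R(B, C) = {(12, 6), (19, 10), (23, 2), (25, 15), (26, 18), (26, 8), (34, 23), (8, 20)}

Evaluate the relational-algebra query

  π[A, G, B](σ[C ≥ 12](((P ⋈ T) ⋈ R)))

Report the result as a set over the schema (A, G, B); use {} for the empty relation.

{(23, d, 34), (23, y, 34), (30, b, 26), (30, b, 8), (30, s, 26), (30, s, 8), (30, u, 26), (30, u, 8)}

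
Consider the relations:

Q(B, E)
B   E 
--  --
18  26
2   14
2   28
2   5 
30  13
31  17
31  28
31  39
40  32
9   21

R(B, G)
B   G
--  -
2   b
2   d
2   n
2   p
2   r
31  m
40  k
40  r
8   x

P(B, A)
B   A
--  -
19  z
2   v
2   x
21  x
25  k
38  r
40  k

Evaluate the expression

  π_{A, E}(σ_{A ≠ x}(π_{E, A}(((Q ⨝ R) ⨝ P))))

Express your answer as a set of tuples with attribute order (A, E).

Joining Q and R on B yields {(2, 14, b), (2, 14, d), (2, 14, n), (2, 14, p), (2, 14, r), (2, 28, b), (2, 28, d), (2, 28, n), (2, 28, p), (2, 28, r), (2, 5, b), (2, 5, d), (2, 5, n), (2, 5, p), (2, 5, r), (31, 17, m), (31, 28, m), (31, 39, m), (40, 32, k), (40, 32, r)}.
Joining (Q ⨝ R) and P on B yields {(2, 14, b, v), (2, 14, b, x), (2, 14, d, v), (2, 14, d, x), (2, 14, n, v), (2, 14, n, x), (2, 14, p, v), (2, 14, p, x), (2, 14, r, v), (2, 14, r, x), (2, 28, b, v), (2, 28, b, x), (2, 28, d, v), (2, 28, d, x), (2, 28, n, v), (2, 28, n, x), (2, 28, p, v), (2, 28, p, x), (2, 28, r, v), (2, 28, r, x), (2, 5, b, v), (2, 5, b, x), (2, 5, d, v), (2, 5, d, x), (2, 5, n, v), (2, 5, n, x), (2, 5, p, v), (2, 5, p, x), (2, 5, r, v), (2, 5, r, x), (40, 32, k, k), (40, 32, r, k)}.
π[E, A]: project onto (E, A) (25 duplicate(s) eliminated) → {(14, v), (14, x), (28, v), (28, x), (32, k), (5, v), (5, x)}
σ[A ≠ x]: keep tuples satisfying A ≠ x → {(14, v), (28, v), (32, k), (5, v)}
π[A, E]: project onto (A, E) → {(k, 32), (v, 14), (v, 28), (v, 5)}

{(k, 32), (v, 14), (v, 28), (v, 5)}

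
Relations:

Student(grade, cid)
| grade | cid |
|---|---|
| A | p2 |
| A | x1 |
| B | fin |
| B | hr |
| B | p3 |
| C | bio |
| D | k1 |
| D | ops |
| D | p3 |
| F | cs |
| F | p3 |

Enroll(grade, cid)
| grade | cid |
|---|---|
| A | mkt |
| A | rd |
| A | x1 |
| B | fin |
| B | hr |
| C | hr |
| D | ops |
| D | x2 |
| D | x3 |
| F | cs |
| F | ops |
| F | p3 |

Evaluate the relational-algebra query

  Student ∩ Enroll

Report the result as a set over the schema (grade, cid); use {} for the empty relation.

{(A, x1), (B, fin), (B, hr), (D, ops), (F, cs), (F, p3)}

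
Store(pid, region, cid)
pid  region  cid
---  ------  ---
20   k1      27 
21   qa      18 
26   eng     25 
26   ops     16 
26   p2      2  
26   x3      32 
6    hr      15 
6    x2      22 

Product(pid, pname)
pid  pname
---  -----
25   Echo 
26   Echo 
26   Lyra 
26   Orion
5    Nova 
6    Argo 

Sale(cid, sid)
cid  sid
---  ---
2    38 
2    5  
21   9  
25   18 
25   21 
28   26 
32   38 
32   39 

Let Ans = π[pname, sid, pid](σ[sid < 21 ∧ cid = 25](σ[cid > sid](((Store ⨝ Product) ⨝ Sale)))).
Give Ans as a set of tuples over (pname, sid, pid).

{(Echo, 18, 26), (Lyra, 18, 26), (Orion, 18, 26)}

Joining Store and Product on pid yields {(26, eng, 25, Echo), (26, eng, 25, Lyra), (26, eng, 25, Orion), (26, ops, 16, Echo), (26, ops, 16, Lyra), (26, ops, 16, Orion), (26, p2, 2, Echo), (26, p2, 2, Lyra), (26, p2, 2, Orion), (26, x3, 32, Echo), (26, x3, 32, Lyra), (26, x3, 32, Orion), (6, hr, 15, Argo), (6, x2, 22, Argo)}.
Joining (Store ⨝ Product) and Sale on cid yields {(26, eng, 25, Echo, 18), (26, eng, 25, Echo, 21), (26, eng, 25, Lyra, 18), (26, eng, 25, Lyra, 21), (26, eng, 25, Orion, 18), (26, eng, 25, Orion, 21), (26, p2, 2, Echo, 38), (26, p2, 2, Echo, 5), (26, p2, 2, Lyra, 38), (26, p2, 2, Lyra, 5), (26, p2, 2, Orion, 38), (26, p2, 2, Orion, 5), (26, x3, 32, Echo, 38), (26, x3, 32, Echo, 39), (26, x3, 32, Lyra, 38), (26, x3, 32, Lyra, 39), (26, x3, 32, Orion, 38), (26, x3, 32, Orion, 39)}.
Filtering on cid > sid leaves {(26, eng, 25, Echo, 18), (26, eng, 25, Echo, 21), (26, eng, 25, Lyra, 18), (26, eng, 25, Lyra, 21), (26, eng, 25, Orion, 18), (26, eng, 25, Orion, 21)}.
Filtering on sid < 21 ∧ cid = 25 leaves {(26, eng, 25, Echo, 18), (26, eng, 25, Lyra, 18), (26, eng, 25, Orion, 18)}.
Projecting to pname, sid, pid: {(Echo, 18, 26), (Lyra, 18, 26), (Orion, 18, 26)}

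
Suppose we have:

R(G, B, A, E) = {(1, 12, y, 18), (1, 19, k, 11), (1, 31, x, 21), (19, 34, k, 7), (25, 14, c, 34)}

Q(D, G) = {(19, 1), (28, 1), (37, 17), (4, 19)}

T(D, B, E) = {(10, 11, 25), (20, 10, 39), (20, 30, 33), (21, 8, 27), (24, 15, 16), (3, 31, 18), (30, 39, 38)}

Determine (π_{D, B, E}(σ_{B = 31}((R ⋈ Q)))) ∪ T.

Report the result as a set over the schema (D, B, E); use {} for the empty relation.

{(10, 11, 25), (19, 31, 21), (20, 10, 39), (20, 30, 33), (21, 8, 27), (24, 15, 16), (28, 31, 21), (3, 31, 18), (30, 39, 38)}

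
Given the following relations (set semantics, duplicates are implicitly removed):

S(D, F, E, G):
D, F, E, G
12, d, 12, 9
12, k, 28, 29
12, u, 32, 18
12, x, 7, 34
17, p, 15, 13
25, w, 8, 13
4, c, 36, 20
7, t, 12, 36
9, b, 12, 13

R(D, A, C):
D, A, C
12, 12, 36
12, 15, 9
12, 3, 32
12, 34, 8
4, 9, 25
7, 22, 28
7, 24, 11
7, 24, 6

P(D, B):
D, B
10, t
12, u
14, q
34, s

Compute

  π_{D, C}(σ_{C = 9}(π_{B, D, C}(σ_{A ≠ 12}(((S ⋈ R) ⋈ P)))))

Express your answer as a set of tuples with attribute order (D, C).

{(12, 9)}

Natural join on D: {(12, d, 12, 9, 12, 36), (12, d, 12, 9, 15, 9), (12, d, 12, 9, 3, 32), (12, d, 12, 9, 34, 8), (12, k, 28, 29, 12, 36), (12, k, 28, 29, 15, 9), (12, k, 28, 29, 3, 32), (12, k, 28, 29, 34, 8), (12, u, 32, 18, 12, 36), (12, u, 32, 18, 15, 9), (12, u, 32, 18, 3, 32), (12, u, 32, 18, 34, 8), (12, x, 7, 34, 12, 36), (12, x, 7, 34, 15, 9), (12, x, 7, 34, 3, 32), (12, x, 7, 34, 34, 8), (4, c, 36, 20, 9, 25), (7, t, 12, 36, 22, 28), (7, t, 12, 36, 24, 11), (7, t, 12, 36, 24, 6)}
Natural join on D: {(12, d, 12, 9, 12, 36, u), (12, d, 12, 9, 15, 9, u), (12, d, 12, 9, 3, 32, u), (12, d, 12, 9, 34, 8, u), (12, k, 28, 29, 12, 36, u), (12, k, 28, 29, 15, 9, u), (12, k, 28, 29, 3, 32, u), (12, k, 28, 29, 34, 8, u), (12, u, 32, 18, 12, 36, u), (12, u, 32, 18, 15, 9, u), (12, u, 32, 18, 3, 32, u), (12, u, 32, 18, 34, 8, u), (12, x, 7, 34, 12, 36, u), (12, x, 7, 34, 15, 9, u), (12, x, 7, 34, 3, 32, u), (12, x, 7, 34, 34, 8, u)}
Apply σ_{A ≠ 12}; surviving tuples: {(12, d, 12, 9, 15, 9, u), (12, d, 12, 9, 3, 32, u), (12, d, 12, 9, 34, 8, u), (12, k, 28, 29, 15, 9, u), (12, k, 28, 29, 3, 32, u), (12, k, 28, 29, 34, 8, u), (12, u, 32, 18, 15, 9, u), (12, u, 32, 18, 3, 32, u), (12, u, 32, 18, 34, 8, u), (12, x, 7, 34, 15, 9, u), (12, x, 7, 34, 3, 32, u), (12, x, 7, 34, 34, 8, u)}
Keep only column(s) B, D, C (9 duplicate(s) eliminated): {(u, 12, 32), (u, 12, 8), (u, 12, 9)}
Apply σ_{C = 9}; surviving tuples: {(u, 12, 9)}
Keep only column(s) D, C: {(12, 9)}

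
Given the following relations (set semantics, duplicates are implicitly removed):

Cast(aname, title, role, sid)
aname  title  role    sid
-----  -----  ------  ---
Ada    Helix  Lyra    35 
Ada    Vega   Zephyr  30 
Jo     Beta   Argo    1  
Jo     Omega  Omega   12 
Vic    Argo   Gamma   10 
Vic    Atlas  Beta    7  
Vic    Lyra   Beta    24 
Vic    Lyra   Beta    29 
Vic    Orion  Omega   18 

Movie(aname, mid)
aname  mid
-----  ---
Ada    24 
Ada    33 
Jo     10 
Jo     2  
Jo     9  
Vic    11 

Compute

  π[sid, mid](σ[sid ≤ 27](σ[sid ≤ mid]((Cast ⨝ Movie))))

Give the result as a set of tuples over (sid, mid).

{(1, 10), (1, 2), (1, 9), (10, 11), (7, 11)}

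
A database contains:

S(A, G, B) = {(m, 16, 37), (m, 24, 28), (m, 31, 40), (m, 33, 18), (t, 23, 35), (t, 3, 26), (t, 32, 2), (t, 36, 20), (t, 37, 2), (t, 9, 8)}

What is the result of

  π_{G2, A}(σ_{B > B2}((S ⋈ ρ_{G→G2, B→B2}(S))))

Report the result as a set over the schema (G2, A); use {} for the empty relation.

ρ[G→G2, B→B2]: schema becomes (A, G2, B2); tuples unchanged.
Joining S and ρ_{G→G2, B→B2}(S) on A yields {(m, 16, 37, 16, 37), (m, 16, 37, 24, 28), (m, 16, 37, 31, 40), (m, 16, 37, 33, 18), (m, 24, 28, 16, 37), (m, 24, 28, 24, 28), (m, 24, 28, 31, 40), (m, 24, 28, 33, 18), (m, 31, 40, 16, 37), (m, 31, 40, 24, 28), (m, 31, 40, 31, 40), (m, 31, 40, 33, 18), (m, 33, 18, 16, 37), (m, 33, 18, 24, 28), (m, 33, 18, 31, 40), (m, 33, 18, 33, 18), (t, 23, 35, 23, 35), (t, 23, 35, 3, 26), (t, 23, 35, 32, 2), (t, 23, 35, 36, 20), (t, 23, 35, 37, 2), (t, 23, 35, 9, 8), (t, 3, 26, 23, 35), (t, 3, 26, 3, 26), (t, 3, 26, 32, 2), (t, 3, 26, 36, 20), (t, 3, 26, 37, 2), (t, 3, 26, 9, 8), (t, 32, 2, 23, 35), (t, 32, 2, 3, 26), (t, 32, 2, 32, 2), (t, 32, 2, 36, 20), (t, 32, 2, 37, 2), (t, 32, 2, 9, 8), (t, 36, 20, 23, 35), (t, 36, 20, 3, 26), (t, 36, 20, 32, 2), (t, 36, 20, 36, 20), (t, 36, 20, 37, 2), (t, 36, 20, 9, 8), (t, 37, 2, 23, 35), (t, 37, 2, 3, 26), (t, 37, 2, 32, 2), (t, 37, 2, 36, 20), (t, 37, 2, 37, 2), (t, 37, 2, 9, 8), (t, 9, 8, 23, 35), (t, 9, 8, 3, 26), (t, 9, 8, 32, 2), (t, 9, 8, 36, 20), (t, 9, 8, 37, 2), (t, 9, 8, 9, 8)}.
Apply σ_{B > B2}; surviving tuples: {(m, 16, 37, 24, 28), (m, 16, 37, 33, 18), (m, 24, 28, 33, 18), (m, 31, 40, 16, 37), (m, 31, 40, 24, 28), (m, 31, 40, 33, 18), (t, 23, 35, 3, 26), (t, 23, 35, 32, 2), (t, 23, 35, 36, 20), (t, 23, 35, 37, 2), (t, 23, 35, 9, 8), (t, 3, 26, 32, 2), (t, 3, 26, 36, 20), (t, 3, 26, 37, 2), (t, 3, 26, 9, 8), (t, 36, 20, 32, 2), (t, 36, 20, 37, 2), (t, 36, 20, 9, 8), (t, 9, 8, 32, 2), (t, 9, 8, 37, 2)}
Keep only column(s) G2, A (12 duplicate(s) eliminated): {(16, m), (24, m), (3, t), (32, t), (33, m), (36, t), (37, t), (9, t)}

{(16, m), (24, m), (3, t), (32, t), (33, m), (36, t), (37, t), (9, t)}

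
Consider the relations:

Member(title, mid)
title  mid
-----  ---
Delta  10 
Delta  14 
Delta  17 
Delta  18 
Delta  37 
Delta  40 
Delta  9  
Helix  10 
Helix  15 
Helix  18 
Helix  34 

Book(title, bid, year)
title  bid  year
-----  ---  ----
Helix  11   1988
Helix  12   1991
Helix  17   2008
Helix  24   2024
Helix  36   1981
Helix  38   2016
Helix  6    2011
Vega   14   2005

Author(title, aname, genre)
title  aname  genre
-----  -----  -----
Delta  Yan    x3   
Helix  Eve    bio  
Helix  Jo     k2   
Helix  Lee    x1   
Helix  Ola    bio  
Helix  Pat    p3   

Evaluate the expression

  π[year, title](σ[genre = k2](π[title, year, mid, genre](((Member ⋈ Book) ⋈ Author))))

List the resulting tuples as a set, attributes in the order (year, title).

{(1981, Helix), (1988, Helix), (1991, Helix), (2008, Helix), (2011, Helix), (2016, Helix), (2024, Helix)}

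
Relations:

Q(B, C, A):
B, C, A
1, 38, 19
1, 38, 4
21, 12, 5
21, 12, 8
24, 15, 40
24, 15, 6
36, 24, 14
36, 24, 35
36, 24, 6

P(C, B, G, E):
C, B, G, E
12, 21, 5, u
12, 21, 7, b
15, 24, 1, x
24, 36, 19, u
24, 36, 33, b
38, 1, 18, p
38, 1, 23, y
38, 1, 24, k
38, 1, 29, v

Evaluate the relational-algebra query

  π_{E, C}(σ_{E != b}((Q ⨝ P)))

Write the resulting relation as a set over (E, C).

Joining Q and P on B, C yields {(1, 38, 19, 18, p), (1, 38, 19, 23, y), (1, 38, 19, 24, k), (1, 38, 19, 29, v), (1, 38, 4, 18, p), (1, 38, 4, 23, y), (1, 38, 4, 24, k), (1, 38, 4, 29, v), (21, 12, 5, 5, u), (21, 12, 5, 7, b), (21, 12, 8, 5, u), (21, 12, 8, 7, b), (24, 15, 40, 1, x), (24, 15, 6, 1, x), (36, 24, 14, 19, u), (36, 24, 14, 33, b), (36, 24, 35, 19, u), (36, 24, 35, 33, b), (36, 24, 6, 19, u), (36, 24, 6, 33, b)}.
Selection E != b: {(1, 38, 19, 18, p), (1, 38, 19, 23, y), (1, 38, 19, 24, k), (1, 38, 19, 29, v), (1, 38, 4, 18, p), (1, 38, 4, 23, y), (1, 38, 4, 24, k), (1, 38, 4, 29, v), (21, 12, 5, 5, u), (21, 12, 8, 5, u), (24, 15, 40, 1, x), (24, 15, 6, 1, x), (36, 24, 14, 19, u), (36, 24, 35, 19, u), (36, 24, 6, 19, u)}
π_{E, C} gives {(k, 38), (p, 38), (u, 12), (u, 24), (v, 38), (x, 15), (y, 38)} (8 duplicate(s) eliminated).

{(k, 38), (p, 38), (u, 12), (u, 24), (v, 38), (x, 15), (y, 38)}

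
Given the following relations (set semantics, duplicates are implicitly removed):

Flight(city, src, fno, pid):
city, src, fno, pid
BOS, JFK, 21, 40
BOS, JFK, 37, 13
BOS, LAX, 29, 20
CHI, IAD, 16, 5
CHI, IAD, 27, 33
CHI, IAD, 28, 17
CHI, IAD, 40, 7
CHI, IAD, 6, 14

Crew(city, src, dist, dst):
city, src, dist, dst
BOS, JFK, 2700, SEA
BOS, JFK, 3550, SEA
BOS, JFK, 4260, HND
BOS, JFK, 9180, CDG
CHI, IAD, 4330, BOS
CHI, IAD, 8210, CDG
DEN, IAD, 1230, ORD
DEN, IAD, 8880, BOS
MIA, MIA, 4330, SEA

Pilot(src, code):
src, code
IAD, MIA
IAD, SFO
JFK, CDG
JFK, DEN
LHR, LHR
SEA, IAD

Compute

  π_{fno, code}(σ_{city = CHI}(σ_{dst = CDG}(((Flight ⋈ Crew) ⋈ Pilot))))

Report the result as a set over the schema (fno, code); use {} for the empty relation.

{(16, MIA), (16, SFO), (27, MIA), (27, SFO), (28, MIA), (28, SFO), (40, MIA), (40, SFO), (6, MIA), (6, SFO)}

Joining Flight and Crew on city, src yields {(BOS, JFK, 21, 40, 2700, SEA), (BOS, JFK, 21, 40, 3550, SEA), (BOS, JFK, 21, 40, 4260, HND), (BOS, JFK, 21, 40, 9180, CDG), (BOS, JFK, 37, 13, 2700, SEA), (BOS, JFK, 37, 13, 3550, SEA), (BOS, JFK, 37, 13, 4260, HND), (BOS, JFK, 37, 13, 9180, CDG), (CHI, IAD, 16, 5, 4330, BOS), (CHI, IAD, 16, 5, 8210, CDG), (CHI, IAD, 27, 33, 4330, BOS), (CHI, IAD, 27, 33, 8210, CDG), (CHI, IAD, 28, 17, 4330, BOS), (CHI, IAD, 28, 17, 8210, CDG), (CHI, IAD, 40, 7, 4330, BOS), (CHI, IAD, 40, 7, 8210, CDG), (CHI, IAD, 6, 14, 4330, BOS), (CHI, IAD, 6, 14, 8210, CDG)}.
Joining (Flight ⋈ Crew) and Pilot on src yields {(BOS, JFK, 21, 40, 2700, SEA, CDG), (BOS, JFK, 21, 40, 2700, SEA, DEN), (BOS, JFK, 21, 40, 3550, SEA, CDG), (BOS, JFK, 21, 40, 3550, SEA, DEN), (BOS, JFK, 21, 40, 4260, HND, CDG), (BOS, JFK, 21, 40, 4260, HND, DEN), (BOS, JFK, 21, 40, 9180, CDG, CDG), (BOS, JFK, 21, 40, 9180, CDG, DEN), (BOS, JFK, 37, 13, 2700, SEA, CDG), (BOS, JFK, 37, 13, 2700, SEA, DEN), (BOS, JFK, 37, 13, 3550, SEA, CDG), (BOS, JFK, 37, 13, 3550, SEA, DEN), (BOS, JFK, 37, 13, 4260, HND, CDG), (BOS, JFK, 37, 13, 4260, HND, DEN), (BOS, JFK, 37, 13, 9180, CDG, CDG), (BOS, JFK, 37, 13, 9180, CDG, DEN), (CHI, IAD, 16, 5, 4330, BOS, MIA), (CHI, IAD, 16, 5, 4330, BOS, SFO), (CHI, IAD, 16, 5, 8210, CDG, MIA), (CHI, IAD, 16, 5, 8210, CDG, SFO), (CHI, IAD, 27, 33, 4330, BOS, MIA), (CHI, IAD, 27, 33, 4330, BOS, SFO), (CHI, IAD, 27, 33, 8210, CDG, MIA), (CHI, IAD, 27, 33, 8210, CDG, SFO), (CHI, IAD, 28, 17, 4330, BOS, MIA), (CHI, IAD, 28, 17, 4330, BOS, SFO), (CHI, IAD, 28, 17, 8210, CDG, MIA), (CHI, IAD, 28, 17, 8210, CDG, SFO), (CHI, IAD, 40, 7, 4330, BOS, MIA), (CHI, IAD, 40, 7, 4330, BOS, SFO), (CHI, IAD, 40, 7, 8210, CDG, MIA), (CHI, IAD, 40, 7, 8210, CDG, SFO), (CHI, IAD, 6, 14, 4330, BOS, MIA), (CHI, IAD, 6, 14, 4330, BOS, SFO), (CHI, IAD, 6, 14, 8210, CDG, MIA), (CHI, IAD, 6, 14, 8210, CDG, SFO)}.
Selection dst = CDG: {(BOS, JFK, 21, 40, 9180, CDG, CDG), (BOS, JFK, 21, 40, 9180, CDG, DEN), (BOS, JFK, 37, 13, 9180, CDG, CDG), (BOS, JFK, 37, 13, 9180, CDG, DEN), (CHI, IAD, 16, 5, 8210, CDG, MIA), (CHI, IAD, 16, 5, 8210, CDG, SFO), (CHI, IAD, 27, 33, 8210, CDG, MIA), (CHI, IAD, 27, 33, 8210, CDG, SFO), (CHI, IAD, 28, 17, 8210, CDG, MIA), (CHI, IAD, 28, 17, 8210, CDG, SFO), (CHI, IAD, 40, 7, 8210, CDG, MIA), (CHI, IAD, 40, 7, 8210, CDG, SFO), (CHI, IAD, 6, 14, 8210, CDG, MIA), (CHI, IAD, 6, 14, 8210, CDG, SFO)}
Selection city = CHI: {(CHI, IAD, 16, 5, 8210, CDG, MIA), (CHI, IAD, 16, 5, 8210, CDG, SFO), (CHI, IAD, 27, 33, 8210, CDG, MIA), (CHI, IAD, 27, 33, 8210, CDG, SFO), (CHI, IAD, 28, 17, 8210, CDG, MIA), (CHI, IAD, 28, 17, 8210, CDG, SFO), (CHI, IAD, 40, 7, 8210, CDG, MIA), (CHI, IAD, 40, 7, 8210, CDG, SFO), (CHI, IAD, 6, 14, 8210, CDG, MIA), (CHI, IAD, 6, 14, 8210, CDG, SFO)}
Projecting to fno, code: {(16, MIA), (16, SFO), (27, MIA), (27, SFO), (28, MIA), (28, SFO), (40, MIA), (40, SFO), (6, MIA), (6, SFO)}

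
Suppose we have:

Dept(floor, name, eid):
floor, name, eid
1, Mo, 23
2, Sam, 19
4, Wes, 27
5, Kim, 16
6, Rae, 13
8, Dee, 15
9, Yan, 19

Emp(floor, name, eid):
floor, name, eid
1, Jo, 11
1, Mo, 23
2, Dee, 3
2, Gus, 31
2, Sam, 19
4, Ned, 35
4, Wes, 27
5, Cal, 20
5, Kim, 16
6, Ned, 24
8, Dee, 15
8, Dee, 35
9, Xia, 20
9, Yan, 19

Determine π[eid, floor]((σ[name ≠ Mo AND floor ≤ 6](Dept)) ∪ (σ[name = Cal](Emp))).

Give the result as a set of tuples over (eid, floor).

{(13, 6), (16, 5), (19, 2), (20, 5), (27, 4)}

Filtering on name ≠ Mo AND floor ≤ 6 leaves {(2, Sam, 19), (4, Wes, 27), (5, Kim, 16), (6, Rae, 13)}.
Filtering on name = Cal leaves {(5, Cal, 20)}.
Union: {(2, Sam, 19), (4, Wes, 27), (5, Kim, 16), (6, Rae, 13)} with {(5, Cal, 20)} → {(2, Sam, 19), (4, Wes, 27), (5, Cal, 20), (5, Kim, 16), (6, Rae, 13)}
π_{eid, floor} gives {(13, 6), (16, 5), (19, 2), (20, 5), (27, 4)}.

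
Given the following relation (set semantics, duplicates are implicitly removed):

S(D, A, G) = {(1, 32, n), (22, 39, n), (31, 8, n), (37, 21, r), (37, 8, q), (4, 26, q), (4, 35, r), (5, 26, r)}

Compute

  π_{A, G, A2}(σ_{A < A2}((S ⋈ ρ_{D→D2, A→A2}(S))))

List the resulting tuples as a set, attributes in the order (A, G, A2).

{(21, r, 26), (21, r, 35), (26, r, 35), (32, n, 39), (8, n, 32), (8, n, 39), (8, q, 26)}

ρ[D→D2, A→A2]: schema becomes (D2, A2, G); tuples unchanged.
Joining S and ρ_{D→D2, A→A2}(S) on G yields {(1, 32, n, 1, 32), (1, 32, n, 22, 39), (1, 32, n, 31, 8), (22, 39, n, 1, 32), (22, 39, n, 22, 39), (22, 39, n, 31, 8), (31, 8, n, 1, 32), (31, 8, n, 22, 39), (31, 8, n, 31, 8), (37, 21, r, 37, 21), (37, 21, r, 4, 35), (37, 21, r, 5, 26), (37, 8, q, 37, 8), (37, 8, q, 4, 26), (4, 26, q, 37, 8), (4, 26, q, 4, 26), (4, 35, r, 37, 21), (4, 35, r, 4, 35), (4, 35, r, 5, 26), (5, 26, r, 37, 21), (5, 26, r, 4, 35), (5, 26, r, 5, 26)}.
Apply σ_{A < A2}; surviving tuples: {(1, 32, n, 22, 39), (31, 8, n, 1, 32), (31, 8, n, 22, 39), (37, 21, r, 4, 35), (37, 21, r, 5, 26), (37, 8, q, 4, 26), (5, 26, r, 4, 35)}
Projecting to A, G, A2: {(21, r, 26), (21, r, 35), (26, r, 35), (32, n, 39), (8, n, 32), (8, n, 39), (8, q, 26)}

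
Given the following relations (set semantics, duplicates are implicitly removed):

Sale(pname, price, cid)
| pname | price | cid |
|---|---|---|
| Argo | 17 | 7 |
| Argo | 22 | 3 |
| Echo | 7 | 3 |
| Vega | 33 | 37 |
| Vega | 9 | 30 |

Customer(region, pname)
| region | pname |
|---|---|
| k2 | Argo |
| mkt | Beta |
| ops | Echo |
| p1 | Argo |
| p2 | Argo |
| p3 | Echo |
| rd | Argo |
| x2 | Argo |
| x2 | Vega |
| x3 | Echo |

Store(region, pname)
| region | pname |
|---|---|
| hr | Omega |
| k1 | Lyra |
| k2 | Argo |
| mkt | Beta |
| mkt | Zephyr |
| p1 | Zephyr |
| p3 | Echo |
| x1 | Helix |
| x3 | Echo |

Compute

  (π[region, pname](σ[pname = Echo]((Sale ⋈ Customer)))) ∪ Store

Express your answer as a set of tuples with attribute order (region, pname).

{(hr, Omega), (k1, Lyra), (k2, Argo), (mkt, Beta), (mkt, Zephyr), (ops, Echo), (p1, Zephyr), (p3, Echo), (x1, Helix), (x3, Echo)}

Joining Sale and Customer on pname yields {(Argo, 17, 7, k2), (Argo, 17, 7, p1), (Argo, 17, 7, p2), (Argo, 17, 7, rd), (Argo, 17, 7, x2), (Argo, 22, 3, k2), (Argo, 22, 3, p1), (Argo, 22, 3, p2), (Argo, 22, 3, rd), (Argo, 22, 3, x2), (Echo, 7, 3, ops), (Echo, 7, 3, p3), (Echo, 7, 3, x3), (Vega, 33, 37, x2), (Vega, 9, 30, x2)}.
Apply σ_{pname = Echo}; surviving tuples: {(Echo, 7, 3, ops), (Echo, 7, 3, p3), (Echo, 7, 3, x3)}
Projecting to region, pname: {(ops, Echo), (p3, Echo), (x3, Echo)}
Taking the union: {(hr, Omega), (k1, Lyra), (k2, Argo), (mkt, Beta), (mkt, Zephyr), (ops, Echo), (p1, Zephyr), (p3, Echo), (x1, Helix), (x3, Echo)}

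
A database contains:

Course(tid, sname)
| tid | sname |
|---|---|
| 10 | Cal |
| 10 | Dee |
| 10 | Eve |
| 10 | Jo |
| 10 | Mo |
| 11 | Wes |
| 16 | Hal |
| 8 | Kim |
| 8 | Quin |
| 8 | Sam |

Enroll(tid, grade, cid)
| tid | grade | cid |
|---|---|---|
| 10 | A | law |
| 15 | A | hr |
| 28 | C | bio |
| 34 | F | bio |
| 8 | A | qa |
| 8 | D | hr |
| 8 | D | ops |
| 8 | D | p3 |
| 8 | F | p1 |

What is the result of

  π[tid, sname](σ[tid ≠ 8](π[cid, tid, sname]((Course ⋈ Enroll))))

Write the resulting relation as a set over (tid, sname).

{(10, Cal), (10, Dee), (10, Eve), (10, Jo), (10, Mo)}

Joining Course and Enroll on tid yields {(10, Cal, A, law), (10, Dee, A, law), (10, Eve, A, law), (10, Jo, A, law), (10, Mo, A, law), (8, Kim, A, qa), (8, Kim, D, hr), (8, Kim, D, ops), (8, Kim, D, p3), (8, Kim, F, p1), (8, Quin, A, qa), (8, Quin, D, hr), (8, Quin, D, ops), (8, Quin, D, p3), (8, Quin, F, p1), (8, Sam, A, qa), (8, Sam, D, hr), (8, Sam, D, ops), (8, Sam, D, p3), (8, Sam, F, p1)}.
Keep only column(s) cid, tid, sname: {(hr, 8, Kim), (hr, 8, Quin), (hr, 8, Sam), (law, 10, Cal), (law, 10, Dee), (law, 10, Eve), (law, 10, Jo), (law, 10, Mo), (ops, 8, Kim), (ops, 8, Quin), (ops, 8, Sam), (p1, 8, Kim), (p1, 8, Quin), (p1, 8, Sam), (p3, 8, Kim), (p3, 8, Quin), (p3, 8, Sam), (qa, 8, Kim), (qa, 8, Quin), (qa, 8, Sam)}
Filtering on tid ≠ 8 leaves {(law, 10, Cal), (law, 10, Dee), (law, 10, Eve), (law, 10, Jo), (law, 10, Mo)}.
Keep only column(s) tid, sname: {(10, Cal), (10, Dee), (10, Eve), (10, Jo), (10, Mo)}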